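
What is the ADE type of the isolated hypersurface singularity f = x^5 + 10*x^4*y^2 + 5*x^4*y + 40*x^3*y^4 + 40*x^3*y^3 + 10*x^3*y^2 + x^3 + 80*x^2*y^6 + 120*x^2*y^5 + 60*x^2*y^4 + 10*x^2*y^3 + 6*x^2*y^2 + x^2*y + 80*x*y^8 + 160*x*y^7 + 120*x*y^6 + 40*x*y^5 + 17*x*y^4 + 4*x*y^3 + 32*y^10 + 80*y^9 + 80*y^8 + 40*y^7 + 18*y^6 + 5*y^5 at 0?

D6

The Hessian of f at 0 is [[0, 0], [0, 0]] with rank 0, so corank 2. A Groebner basis of the Jacobian ideal J(f) in C{x,y} is {x^3, x^2*y, -2*x^2 + x*y^2, 5*x^2/2 + x*y/2 + y^3}; counting standard monomials gives mu = 6. Corank 2; j^3 = x^2*(x + y) has shape L^2 M (L != M), so D-series; mu = 6 gives D_6.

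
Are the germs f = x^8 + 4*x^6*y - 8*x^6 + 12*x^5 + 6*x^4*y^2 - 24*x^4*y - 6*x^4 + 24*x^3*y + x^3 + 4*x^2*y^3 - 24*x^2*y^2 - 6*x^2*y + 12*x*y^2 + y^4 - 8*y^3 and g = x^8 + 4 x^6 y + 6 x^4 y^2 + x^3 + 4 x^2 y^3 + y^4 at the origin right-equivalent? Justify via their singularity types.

Yes.

The Hessian of f at 0 is [[0, 0], [0, 0]] with rank 0, so corank 2. A Groebner basis of the Jacobian ideal J(f) in C{x,y} is {x^3 - 3*x^2/4 + 3*x*y - 3*y^2, x^2*y - x^2/4 + x*y - y^2, -x^2/16 + x*y^2 + x*y/4 - y^2/4, y^3}; counting standard monomials gives mu = 6. Corank 2; j^3 = (x - 2*y)^3 is a perfect cube, so E-series; the 4-jet and mu = 6 give E_6. The Hessian of g at 0 is [[0, 0], [0, 0]] with rank 0, so corank 2. A Groebner basis of the Jacobian ideal J(g) in C{x,y} is {y^3, x^2}; counting standard monomials gives mu = 6. Corank 2; j^3 = x^3 is a perfect cube, so E-series; the 4-jet and mu = 6 give E_6. Both have type E_6, hence right-equivalent.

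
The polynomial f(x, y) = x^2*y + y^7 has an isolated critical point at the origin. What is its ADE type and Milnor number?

Type D_8, Milnor number mu = 8.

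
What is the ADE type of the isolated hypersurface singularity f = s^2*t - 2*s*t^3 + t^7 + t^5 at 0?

The Hessian of f at 0 is [[0, 0], [0, 0]] with rank 0, so corank 2. A Groebner basis of the Jacobian ideal J(f) in C{s,t} is {s^2*t^2 + s^2/7 - s*t^2/7, s^3 + s^2/7 - s*t^2/7, -s*t + t^3}; counting standard monomials gives mu = 8. Corank 2; j^3 = s^2*t has shape L^2 M (L != M), so D-series; mu = 8 gives D_8.

D_{8}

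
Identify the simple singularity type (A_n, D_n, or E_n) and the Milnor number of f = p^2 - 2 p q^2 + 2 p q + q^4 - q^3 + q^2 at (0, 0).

Type A_2, Milnor number mu = 2.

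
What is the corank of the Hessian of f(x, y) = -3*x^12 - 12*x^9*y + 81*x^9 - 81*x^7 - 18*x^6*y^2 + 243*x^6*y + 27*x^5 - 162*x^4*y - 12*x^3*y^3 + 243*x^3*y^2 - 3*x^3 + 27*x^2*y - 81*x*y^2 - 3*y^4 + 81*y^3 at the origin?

Hessian at 0 has rank 0.

2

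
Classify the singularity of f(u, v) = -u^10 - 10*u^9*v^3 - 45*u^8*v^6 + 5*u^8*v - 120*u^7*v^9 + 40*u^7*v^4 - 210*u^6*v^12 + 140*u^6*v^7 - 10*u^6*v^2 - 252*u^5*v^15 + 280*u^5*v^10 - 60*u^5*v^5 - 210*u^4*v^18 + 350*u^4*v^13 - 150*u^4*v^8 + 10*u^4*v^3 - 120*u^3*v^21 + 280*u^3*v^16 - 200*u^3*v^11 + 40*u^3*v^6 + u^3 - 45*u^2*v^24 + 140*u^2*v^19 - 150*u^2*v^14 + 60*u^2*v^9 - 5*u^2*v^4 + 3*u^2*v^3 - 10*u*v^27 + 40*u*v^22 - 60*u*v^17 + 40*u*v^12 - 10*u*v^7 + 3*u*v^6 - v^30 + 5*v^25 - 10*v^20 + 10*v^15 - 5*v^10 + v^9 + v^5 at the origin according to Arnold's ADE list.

E8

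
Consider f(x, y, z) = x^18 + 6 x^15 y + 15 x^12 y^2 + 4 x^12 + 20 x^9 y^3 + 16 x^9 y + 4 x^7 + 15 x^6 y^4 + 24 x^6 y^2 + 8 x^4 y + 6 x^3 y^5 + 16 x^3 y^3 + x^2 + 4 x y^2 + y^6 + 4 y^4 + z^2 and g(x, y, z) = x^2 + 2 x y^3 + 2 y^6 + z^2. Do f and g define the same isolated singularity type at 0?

Yes.

The Hessian of f at 0 has rank 2. Corank 1: A-series; mu = 5 gives A_5. The Hessian of g at 0 has rank 2. Corank 1: A-series; mu = 5 gives A_5. Both have type A_5, hence right-equivalent.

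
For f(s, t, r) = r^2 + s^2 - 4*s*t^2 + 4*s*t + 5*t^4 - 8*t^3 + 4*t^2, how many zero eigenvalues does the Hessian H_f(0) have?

1

The Hessian at 0 is [[2, 4, 0], [4, 8, 0], [0, 0, 2]] of rank 2; hence corank 1.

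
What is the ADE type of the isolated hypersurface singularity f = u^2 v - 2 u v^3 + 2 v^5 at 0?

D6

The Hessian of f at 0 is [[0, 0], [0, 0]] with rank 0, so corank 2. A Groebner basis of the Jacobian ideal J(f) in C{u,v} is {u^3, u^2*v, u^2/4 + u*v^2, -u*v + v^3}; counting standard monomials gives mu = 6. Corank 2; j^3 = u^2*v has shape L^2 M (L != M), so D-series; mu = 6 gives D_6.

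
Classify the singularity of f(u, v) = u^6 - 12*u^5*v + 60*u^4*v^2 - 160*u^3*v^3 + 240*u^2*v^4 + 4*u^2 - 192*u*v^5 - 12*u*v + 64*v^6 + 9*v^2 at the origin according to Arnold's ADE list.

A_5

The Hessian of f at 0 has rank 1. Corank 1: A-series; mu = 5 gives A_5.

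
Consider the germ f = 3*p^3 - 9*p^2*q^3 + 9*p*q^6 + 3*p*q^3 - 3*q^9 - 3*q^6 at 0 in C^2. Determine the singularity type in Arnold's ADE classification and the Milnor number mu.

The Hessian of f at 0 has rank 0. Corank 2; j^3 = 3*p^3 is a perfect cube, so E-series; the 4-jet and mu = 7 give E_7.

Type E_7, Milnor number mu = 7.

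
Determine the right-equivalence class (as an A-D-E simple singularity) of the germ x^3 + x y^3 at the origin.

E7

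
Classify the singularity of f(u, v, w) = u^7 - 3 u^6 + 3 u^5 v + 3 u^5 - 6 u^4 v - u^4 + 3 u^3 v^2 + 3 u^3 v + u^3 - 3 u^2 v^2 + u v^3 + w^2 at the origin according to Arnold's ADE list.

The Hessian of f at 0 is [[0, 0, 0], [0, 0, 0], [0, 0, 2]] with rank 1, so corank 2. A Groebner basis of the Jacobian ideal J(f) in C{u,v,w} is {3*u^2 + v^4 + v^3, u^3, u^2*v - u^2 - v^3/3, -2*u^2 + u*v^2 - 2*v^3/3, w}; counting standard monomials gives mu = 7. Corank 2; j^3 = u^3 is a perfect cube, so E-series; the 4-jet and mu = 7 give E_7.

E_7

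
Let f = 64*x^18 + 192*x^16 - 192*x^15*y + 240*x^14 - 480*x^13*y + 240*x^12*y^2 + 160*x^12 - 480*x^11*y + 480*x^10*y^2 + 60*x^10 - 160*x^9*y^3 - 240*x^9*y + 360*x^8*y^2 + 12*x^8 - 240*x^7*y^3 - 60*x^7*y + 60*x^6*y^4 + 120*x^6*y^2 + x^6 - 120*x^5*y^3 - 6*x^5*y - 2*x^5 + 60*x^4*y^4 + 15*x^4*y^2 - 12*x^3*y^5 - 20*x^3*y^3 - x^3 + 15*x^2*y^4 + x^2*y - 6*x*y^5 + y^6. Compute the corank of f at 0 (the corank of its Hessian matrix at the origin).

2

Hessian at 0 has rank 0.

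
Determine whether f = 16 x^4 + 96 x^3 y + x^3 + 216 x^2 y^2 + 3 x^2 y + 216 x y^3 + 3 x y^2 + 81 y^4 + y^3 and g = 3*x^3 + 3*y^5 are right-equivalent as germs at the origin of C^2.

No.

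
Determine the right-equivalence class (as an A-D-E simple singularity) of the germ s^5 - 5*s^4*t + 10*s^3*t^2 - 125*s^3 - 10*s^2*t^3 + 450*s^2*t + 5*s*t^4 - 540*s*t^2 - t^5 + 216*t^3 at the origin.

E8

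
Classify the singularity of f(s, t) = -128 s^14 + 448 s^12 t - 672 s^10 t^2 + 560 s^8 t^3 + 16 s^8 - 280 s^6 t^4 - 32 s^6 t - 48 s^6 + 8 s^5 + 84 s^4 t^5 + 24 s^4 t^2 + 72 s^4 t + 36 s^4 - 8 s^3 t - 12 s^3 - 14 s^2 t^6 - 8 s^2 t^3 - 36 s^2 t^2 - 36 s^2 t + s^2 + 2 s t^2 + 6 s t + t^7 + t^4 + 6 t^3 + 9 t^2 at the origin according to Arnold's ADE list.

The Hessian of f at 0 has rank 1. Corank 1: A-series; mu = 6 gives A_6.

A6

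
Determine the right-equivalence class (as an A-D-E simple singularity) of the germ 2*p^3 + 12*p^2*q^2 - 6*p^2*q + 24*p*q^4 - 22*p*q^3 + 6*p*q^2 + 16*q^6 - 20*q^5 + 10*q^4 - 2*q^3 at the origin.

E_{7}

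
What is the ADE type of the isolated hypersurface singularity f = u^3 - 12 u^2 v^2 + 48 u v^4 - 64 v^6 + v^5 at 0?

E_{8}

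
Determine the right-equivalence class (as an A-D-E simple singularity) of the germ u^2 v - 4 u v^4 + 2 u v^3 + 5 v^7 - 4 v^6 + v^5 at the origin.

The Hessian of f at 0 has rank 0. Corank 2; j^3 = u^2*v has shape L^2 M (L != M), so D-series; mu = 8 gives D_8.

D_8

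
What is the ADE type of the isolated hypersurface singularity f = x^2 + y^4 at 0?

A_3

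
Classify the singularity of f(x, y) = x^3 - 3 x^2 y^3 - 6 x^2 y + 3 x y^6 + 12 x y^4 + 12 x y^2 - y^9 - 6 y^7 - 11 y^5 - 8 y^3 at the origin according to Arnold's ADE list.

E_8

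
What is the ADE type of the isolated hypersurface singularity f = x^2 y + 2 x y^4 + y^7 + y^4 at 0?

D_5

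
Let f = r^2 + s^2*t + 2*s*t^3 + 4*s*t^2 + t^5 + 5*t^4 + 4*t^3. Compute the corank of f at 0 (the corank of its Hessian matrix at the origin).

2

Hessian at 0 has rank 1.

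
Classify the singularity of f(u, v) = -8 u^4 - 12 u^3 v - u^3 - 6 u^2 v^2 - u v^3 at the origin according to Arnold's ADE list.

E_{7}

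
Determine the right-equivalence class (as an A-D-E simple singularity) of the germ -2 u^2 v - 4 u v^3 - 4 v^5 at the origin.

D_6

The Hessian of f at 0 is [[0, 0], [0, 0]] with rank 0, so corank 2. A Groebner basis of the Jacobian ideal J(f) in C{u,v} is {u^3, u^2*v, -u^2/4 + u*v^2, u*v + v^3}; counting standard monomials gives mu = 6. Corank 2; j^3 = -2*u^2*v has shape L^2 M (L != M), so D-series; mu = 6 gives D_6.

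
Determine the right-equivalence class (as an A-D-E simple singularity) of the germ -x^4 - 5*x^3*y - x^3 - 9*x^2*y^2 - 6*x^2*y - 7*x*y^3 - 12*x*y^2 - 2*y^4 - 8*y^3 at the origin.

E_7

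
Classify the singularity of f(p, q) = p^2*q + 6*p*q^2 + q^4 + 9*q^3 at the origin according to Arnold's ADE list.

The Hessian of f at 0 has rank 0. Corank 2; j^3 = q*(p + 3*q)^2 has shape L^2 M (L != M), so D-series; mu = 5 gives D_5.

D5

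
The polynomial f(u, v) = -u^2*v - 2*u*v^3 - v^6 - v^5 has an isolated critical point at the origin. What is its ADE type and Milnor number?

Type D_{7}, Milnor number mu = 7.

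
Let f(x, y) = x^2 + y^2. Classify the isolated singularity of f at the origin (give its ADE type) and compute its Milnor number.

Type A_1, Milnor number mu = 1.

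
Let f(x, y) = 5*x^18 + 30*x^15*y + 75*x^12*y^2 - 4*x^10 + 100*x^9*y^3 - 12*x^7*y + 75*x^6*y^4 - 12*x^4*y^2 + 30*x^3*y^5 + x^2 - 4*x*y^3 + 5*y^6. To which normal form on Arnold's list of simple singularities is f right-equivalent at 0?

A5

The Hessian of f at 0 is [[2, 0], [0, 0]] with rank 1, so corank 1. A Groebner basis of the Jacobian ideal J(f) in C{x,y} is {x*y^2, -x/2 + y^3, x^2}; counting standard monomials gives mu = 5. Corank 1: A-series; mu = 5 gives A_5.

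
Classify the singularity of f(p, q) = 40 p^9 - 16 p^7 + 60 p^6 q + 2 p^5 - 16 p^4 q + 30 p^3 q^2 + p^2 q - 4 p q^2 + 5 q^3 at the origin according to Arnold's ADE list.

D_{4}

The Hessian of f at 0 has rank 0. Corank 2; j^3 = q*(p^2 - 4*p*q + 5*q^2) splits into three distinct lines over C (the quadratic factor has nonzero discriminant), so D_4.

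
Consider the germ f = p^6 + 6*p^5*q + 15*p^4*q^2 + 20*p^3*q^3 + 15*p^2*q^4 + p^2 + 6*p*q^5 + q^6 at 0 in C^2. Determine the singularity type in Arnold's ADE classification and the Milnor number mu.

The Hessian of f at 0 has rank 1. Corank 1: A-series; mu = 5 gives A_5.

Type A5, Milnor number mu = 5.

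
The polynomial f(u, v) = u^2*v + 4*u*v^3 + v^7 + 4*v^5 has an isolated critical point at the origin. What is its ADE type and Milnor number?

Type D_{8}, Milnor number mu = 8.

The Hessian of f at 0 has rank 0. Corank 2; j^3 = u^2*v has shape L^2 M (L != M), so D-series; mu = 8 gives D_8.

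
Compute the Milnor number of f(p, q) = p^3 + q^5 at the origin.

8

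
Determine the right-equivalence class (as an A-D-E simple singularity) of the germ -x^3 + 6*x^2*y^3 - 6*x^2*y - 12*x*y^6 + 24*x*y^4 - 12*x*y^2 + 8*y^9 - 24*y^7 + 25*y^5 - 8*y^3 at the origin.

E_{8}

The Hessian of f at 0 has rank 0. Corank 2; j^3 = -(x + 2*y)^3 is a perfect cube, so E-series; the 5-jet and mu = 8 give E_8.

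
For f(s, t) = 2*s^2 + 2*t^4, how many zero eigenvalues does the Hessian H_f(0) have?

The Hessian at 0 is [[4, 0], [0, 0]] of rank 1; hence corank 1.

1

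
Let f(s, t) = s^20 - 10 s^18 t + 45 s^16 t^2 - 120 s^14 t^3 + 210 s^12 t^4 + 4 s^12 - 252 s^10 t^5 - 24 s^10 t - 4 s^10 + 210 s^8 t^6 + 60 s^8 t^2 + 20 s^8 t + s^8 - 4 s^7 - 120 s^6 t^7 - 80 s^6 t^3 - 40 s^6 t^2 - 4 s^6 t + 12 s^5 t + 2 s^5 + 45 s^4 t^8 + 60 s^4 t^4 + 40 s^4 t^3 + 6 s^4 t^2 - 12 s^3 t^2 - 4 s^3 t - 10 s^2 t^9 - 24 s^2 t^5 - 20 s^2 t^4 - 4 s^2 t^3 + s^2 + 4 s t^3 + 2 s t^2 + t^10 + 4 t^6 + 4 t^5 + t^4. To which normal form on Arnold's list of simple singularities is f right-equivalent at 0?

The Hessian of f at 0 is [[2, 0], [0, 0]] with rank 1, so corank 1. A Groebner basis of the Jacobian ideal J(f) in C{s,t} is {s^2*t^2 + 159*s^2*t/563 + 25*s^2/1126 + 31*s*t^2/1126 - 3*s*t/1126 - 89*s/563 - 359*t^3/1126 - 89*t^2/563, 1197*s^2*t/563 - 283*s^2/563 + s*t^3 - 441*s*t^2/563 + 79*s*t/563 - 192*s/563 - 305*t^3/563 - 192*t^2/563, -852*s^2*t/563 + 581*s^2/563 + 788*s*t^2/563 + 178*s*t/563 + 52*s/563 + t^4 + 282*t^3/563 + 52*t^2/563, s^3 + 515*s^2*t/563 - 783*s^2/1126 - 1061*s*t^2/1126 + 139*s*t/1126 - 5*s/563 + 119*t^3/1126 - 5*t^2/563}; counting standard monomials gives mu = 9. Corank 1: A-series; mu = 9 gives A_9.

A9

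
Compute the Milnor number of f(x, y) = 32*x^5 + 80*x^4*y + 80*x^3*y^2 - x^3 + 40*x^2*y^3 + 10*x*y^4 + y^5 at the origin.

The Hessian of f at 0 has rank 0. Corank 2; j^3 = -x^3 is a perfect cube, so E-series; the 5-jet and mu = 8 give E_8.

8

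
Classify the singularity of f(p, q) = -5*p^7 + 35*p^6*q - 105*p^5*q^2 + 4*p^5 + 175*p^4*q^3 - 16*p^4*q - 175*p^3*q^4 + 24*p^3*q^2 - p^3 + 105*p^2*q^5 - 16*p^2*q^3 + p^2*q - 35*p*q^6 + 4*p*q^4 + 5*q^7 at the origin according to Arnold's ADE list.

D_{8}

The Hessian of f at 0 has rank 0. Corank 2; j^3 = -p^2*(p - q) has shape L^2 M (L != M), so D-series; mu = 8 gives D_8.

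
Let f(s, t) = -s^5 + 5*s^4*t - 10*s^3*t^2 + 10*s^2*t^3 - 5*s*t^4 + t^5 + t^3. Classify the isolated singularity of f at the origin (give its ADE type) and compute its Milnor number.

The Hessian of f at 0 is [[0, 0], [0, 0]] with rank 0, so corank 2. A Groebner basis of the Jacobian ideal J(f) in C{s,t} is {s^4 - 4*s^3*t, t^2}; counting standard monomials gives mu = 8. Corank 2; j^3 = t^3 is a perfect cube, so E-series; the 5-jet and mu = 8 give E_8.

Type E_8, Milnor number mu = 8.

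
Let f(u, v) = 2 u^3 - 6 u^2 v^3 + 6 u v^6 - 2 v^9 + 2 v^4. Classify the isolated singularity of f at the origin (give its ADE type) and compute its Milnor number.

Type E6, Milnor number mu = 6.

The Hessian of f at 0 is [[0, 0], [0, 0]] with rank 0, so corank 2. A Groebner basis of the Jacobian ideal J(f) in C{u,v} is {v^3, u^2}; counting standard monomials gives mu = 6. Corank 2; j^3 = 2*u^3 is a perfect cube, so E-series; the 4-jet and mu = 6 give E_6.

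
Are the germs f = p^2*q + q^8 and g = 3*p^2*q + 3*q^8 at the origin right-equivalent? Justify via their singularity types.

Yes.

The Hessian of f at 0 is [[0, 0], [0, 0]] with rank 0, so corank 2. A Groebner basis of the Jacobian ideal J(f) in C{p,q} is {p^2/8 + q^7, p^3, p*q}; counting standard monomials gives mu = 9. Corank 2; j^3 = p^2*q has shape L^2 M (L != M), so D-series; mu = 9 gives D_9. The Hessian of g at 0 is [[0, 0], [0, 0]] with rank 0, so corank 2. A Groebner basis of the Jacobian ideal J(g) in C{p,q} is {p^2/8 + q^7, p^3, p*q}; counting standard monomials gives mu = 9. Corank 2; j^3 = 3*p^2*q has shape L^2 M (L != M), so D-series; mu = 9 gives D_9. Both have type D_9, hence right-equivalent.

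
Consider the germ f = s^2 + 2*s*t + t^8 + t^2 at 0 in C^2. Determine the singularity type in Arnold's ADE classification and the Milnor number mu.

The Hessian of f at 0 has rank 1. Corank 1: A-series; mu = 7 gives A_7.

Type A_7, Milnor number mu = 7.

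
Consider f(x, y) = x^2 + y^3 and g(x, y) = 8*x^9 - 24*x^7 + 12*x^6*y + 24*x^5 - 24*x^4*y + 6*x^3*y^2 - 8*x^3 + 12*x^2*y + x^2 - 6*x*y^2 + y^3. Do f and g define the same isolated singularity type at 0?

The Hessian of f at 0 has rank 1. Corank 1: A-series; mu = 2 gives A_2. The Hessian of g at 0 has rank 1. Corank 1: A-series; mu = 2 gives A_2. Both have type A_2, hence right-equivalent.

Yes.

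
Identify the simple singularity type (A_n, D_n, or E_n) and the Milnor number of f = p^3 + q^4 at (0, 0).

The Hessian of f at 0 has rank 0. Corank 2; j^3 = p^3 is a perfect cube, so E-series; the 4-jet and mu = 6 give E_6.

Type E_6, Milnor number mu = 6.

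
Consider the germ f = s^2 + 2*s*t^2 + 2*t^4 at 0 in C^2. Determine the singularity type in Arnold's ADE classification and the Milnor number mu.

The Hessian of f at 0 is [[2, 0], [0, 0]] with rank 1, so corank 1. A Groebner basis of the Jacobian ideal J(f) in C{s,t} is {s^2, s*t, s + t^2}; counting standard monomials gives mu = 3. Corank 1: A-series; mu = 3 gives A_3.

Type A_{3}, Milnor number mu = 3.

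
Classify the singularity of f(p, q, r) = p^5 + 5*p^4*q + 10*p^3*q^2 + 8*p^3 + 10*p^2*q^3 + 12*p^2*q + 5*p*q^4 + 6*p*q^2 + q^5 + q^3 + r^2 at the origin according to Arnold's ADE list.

E8

The Hessian of f at 0 has rank 1. Corank 2; j^3 = (2*p + q)^3 is a perfect cube, so E-series; the 5-jet and mu = 8 give E_8.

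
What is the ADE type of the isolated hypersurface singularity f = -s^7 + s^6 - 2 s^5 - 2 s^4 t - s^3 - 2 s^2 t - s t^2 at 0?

The Hessian of f at 0 is [[0, 0], [0, 0]] with rank 0, so corank 2. A Groebner basis of the Jacobian ideal J(f) in C{s,t} is {s^2 + s*t + t^4, s^3 + s^2/2 + s*t + t^3 + t^2/2, s^2*t - s^2/3 - 2*s*t/3 - t^3 - t^2/3, s^2/6 + s*t^2 + s*t/3 + t^3 + t^2/6}; counting standard monomials gives mu = 7. Corank 2; j^3 = -s*(s + t)^2 has shape L^2 M (L != M), so D-series; mu = 7 gives D_7.

D7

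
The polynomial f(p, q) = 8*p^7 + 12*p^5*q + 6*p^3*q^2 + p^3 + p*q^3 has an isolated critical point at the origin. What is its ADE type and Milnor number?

Type E_7, Milnor number mu = 7.

The Hessian of f at 0 is [[0, 0], [0, 0]] with rank 0, so corank 2. A Groebner basis of the Jacobian ideal J(f) in C{p,q} is {p^3, p*q^2, 3*p^2 + q^3}; counting standard monomials gives mu = 7. Corank 2; j^3 = p^3 is a perfect cube, so E-series; the 4-jet and mu = 7 give E_7.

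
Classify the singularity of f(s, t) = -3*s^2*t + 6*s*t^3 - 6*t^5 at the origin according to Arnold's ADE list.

The Hessian of f at 0 has rank 0. Corank 2; j^3 = -3*s^2*t has shape L^2 M (L != M), so D-series; mu = 6 gives D_6.

D6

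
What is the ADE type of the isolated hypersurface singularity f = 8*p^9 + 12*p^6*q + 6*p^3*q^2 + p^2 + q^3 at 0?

A2

The Hessian of f at 0 has rank 1. Corank 1: A-series; mu = 2 gives A_2.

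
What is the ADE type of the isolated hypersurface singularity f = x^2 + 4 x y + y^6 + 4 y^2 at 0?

A_{5}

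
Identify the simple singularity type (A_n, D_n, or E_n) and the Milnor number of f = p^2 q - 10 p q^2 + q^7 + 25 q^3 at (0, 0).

The Hessian of f at 0 has rank 0. Corank 2; j^3 = q*(p - 5*q)^2 has shape L^2 M (L != M), so D-series; mu = 8 gives D_8.

Type D_8, Milnor number mu = 8.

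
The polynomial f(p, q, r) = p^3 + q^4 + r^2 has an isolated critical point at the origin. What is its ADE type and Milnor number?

Type E_{6}, Milnor number mu = 6.

The Hessian of f at 0 has rank 1. Corank 2; j^3 = p^3 is a perfect cube, so E-series; the 4-jet and mu = 6 give E_6.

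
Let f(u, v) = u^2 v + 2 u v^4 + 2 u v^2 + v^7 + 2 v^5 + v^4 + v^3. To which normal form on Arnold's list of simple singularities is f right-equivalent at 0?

The Hessian of f at 0 has rank 0. Corank 2; j^3 = v*(u + v)^2 has shape L^2 M (L != M), so D-series; mu = 5 gives D_5.

D5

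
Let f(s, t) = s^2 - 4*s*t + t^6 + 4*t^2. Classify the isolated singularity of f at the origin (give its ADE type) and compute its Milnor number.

Type A_{5}, Milnor number mu = 5.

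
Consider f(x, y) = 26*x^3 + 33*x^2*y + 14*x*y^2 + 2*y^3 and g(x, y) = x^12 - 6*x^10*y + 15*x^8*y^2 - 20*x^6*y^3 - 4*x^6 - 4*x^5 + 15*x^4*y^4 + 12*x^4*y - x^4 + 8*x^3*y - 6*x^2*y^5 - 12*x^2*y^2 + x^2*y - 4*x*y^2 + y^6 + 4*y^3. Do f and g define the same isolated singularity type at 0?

The Hessian of f at 0 has rank 0. Corank 2; j^3 = (2*x + y)*(13*x^2 + 10*x*y + 2*y^2) splits into three distinct lines over C (the quadratic factor has nonzero discriminant), so D_4. The Hessian of g at 0 has rank 0. Corank 2; j^3 = y*(x - 2*y)^2 has shape L^2 M (L != M), so D-series; mu = 7 gives D_7. f is D_4 but g is D_7, hence not right-equivalent.

No.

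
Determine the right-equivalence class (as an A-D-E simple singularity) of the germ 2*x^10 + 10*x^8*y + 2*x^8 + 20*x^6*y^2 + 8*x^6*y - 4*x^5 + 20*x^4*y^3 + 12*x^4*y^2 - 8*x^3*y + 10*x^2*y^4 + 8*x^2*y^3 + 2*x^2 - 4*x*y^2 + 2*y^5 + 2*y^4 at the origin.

A_4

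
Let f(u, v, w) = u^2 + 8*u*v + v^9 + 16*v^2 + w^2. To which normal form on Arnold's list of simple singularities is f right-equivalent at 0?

The Hessian of f at 0 has rank 2. Corank 1: A-series; mu = 8 gives A_8.

A_{8}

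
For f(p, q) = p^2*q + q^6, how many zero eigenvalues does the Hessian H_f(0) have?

2

Hessian at 0 has rank 0.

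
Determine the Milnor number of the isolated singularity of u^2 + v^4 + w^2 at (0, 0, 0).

3

The Hessian of f at 0 has rank 2. Corank 1: A-series; mu = 3 gives A_3.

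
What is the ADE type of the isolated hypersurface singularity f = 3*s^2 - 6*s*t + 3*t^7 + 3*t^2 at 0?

The Hessian of f at 0 has rank 1. Corank 1: A-series; mu = 6 gives A_6.

A6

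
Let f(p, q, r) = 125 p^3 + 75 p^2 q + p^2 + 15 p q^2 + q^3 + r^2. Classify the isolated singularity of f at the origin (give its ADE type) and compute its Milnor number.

The Hessian of f at 0 has rank 2. Corank 1: A-series; mu = 2 gives A_2.

Type A2, Milnor number mu = 2.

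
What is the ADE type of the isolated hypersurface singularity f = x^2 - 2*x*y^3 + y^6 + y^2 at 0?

The Hessian of f at 0 has rank 2. Corank 0: nondegenerate Morse point, so A_1.

A_{1}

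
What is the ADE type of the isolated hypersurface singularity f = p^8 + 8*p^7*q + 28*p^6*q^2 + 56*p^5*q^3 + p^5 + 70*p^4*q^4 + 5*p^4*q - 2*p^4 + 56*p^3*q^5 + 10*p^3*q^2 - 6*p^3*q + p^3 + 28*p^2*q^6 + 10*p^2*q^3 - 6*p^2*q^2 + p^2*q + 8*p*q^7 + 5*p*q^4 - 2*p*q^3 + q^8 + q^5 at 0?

D_9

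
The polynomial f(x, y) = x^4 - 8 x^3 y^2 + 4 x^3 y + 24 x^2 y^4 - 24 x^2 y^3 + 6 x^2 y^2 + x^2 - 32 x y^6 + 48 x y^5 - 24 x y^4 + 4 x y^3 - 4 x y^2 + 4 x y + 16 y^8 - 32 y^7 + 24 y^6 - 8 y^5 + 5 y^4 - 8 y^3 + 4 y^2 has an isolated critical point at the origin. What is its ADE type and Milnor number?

Type A_3, Milnor number mu = 3.

The Hessian of f at 0 has rank 1. Corank 1: A-series; mu = 3 gives A_3.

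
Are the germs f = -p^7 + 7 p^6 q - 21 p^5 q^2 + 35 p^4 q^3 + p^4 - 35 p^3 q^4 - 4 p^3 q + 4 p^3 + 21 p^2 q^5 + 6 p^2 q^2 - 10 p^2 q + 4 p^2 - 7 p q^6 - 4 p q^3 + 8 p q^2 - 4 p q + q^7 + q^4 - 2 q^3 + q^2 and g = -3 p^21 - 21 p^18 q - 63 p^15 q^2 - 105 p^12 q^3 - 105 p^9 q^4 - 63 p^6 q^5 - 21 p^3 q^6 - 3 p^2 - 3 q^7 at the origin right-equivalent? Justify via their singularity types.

The Hessian of f at 0 has rank 1. Corank 1: A-series; mu = 6 gives A_6. The Hessian of g at 0 has rank 1. Corank 1: A-series; mu = 6 gives A_6. Both have type A_6, hence right-equivalent.

Yes.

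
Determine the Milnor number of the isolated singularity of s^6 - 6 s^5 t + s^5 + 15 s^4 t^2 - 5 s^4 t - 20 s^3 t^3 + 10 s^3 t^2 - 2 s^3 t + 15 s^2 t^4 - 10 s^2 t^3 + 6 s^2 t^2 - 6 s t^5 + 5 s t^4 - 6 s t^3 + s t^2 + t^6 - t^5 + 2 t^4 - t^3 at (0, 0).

The Hessian of f at 0 is [[0, 0], [0, 0]] with rank 0, so corank 2. A Groebner basis of the Jacobian ideal J(f) in C{s,t} is {s^3 - 21*s*t^2 - s*t - 2*t^2, s^2*t - 8*s*t^2 - t^2, t^3}; counting standard monomials gives mu = 7. Corank 2; j^3 = t^2*(s - t) has shape L^2 M (L != M), so D-series; mu = 7 gives D_7.

7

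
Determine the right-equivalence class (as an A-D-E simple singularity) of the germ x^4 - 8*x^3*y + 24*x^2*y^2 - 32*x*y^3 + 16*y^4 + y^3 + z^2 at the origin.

E6

The Hessian of f at 0 has rank 1. Corank 2; j^3 = y^3 is a perfect cube, so E-series; the 4-jet and mu = 6 give E_6.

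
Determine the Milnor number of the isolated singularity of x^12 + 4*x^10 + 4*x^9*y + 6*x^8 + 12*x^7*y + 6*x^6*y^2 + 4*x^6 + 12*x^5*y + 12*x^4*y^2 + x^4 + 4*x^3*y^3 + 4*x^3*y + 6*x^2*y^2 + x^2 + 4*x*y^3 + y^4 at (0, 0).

3

The Hessian of f at 0 has rank 1. Corank 1: A-series; mu = 3 gives A_3.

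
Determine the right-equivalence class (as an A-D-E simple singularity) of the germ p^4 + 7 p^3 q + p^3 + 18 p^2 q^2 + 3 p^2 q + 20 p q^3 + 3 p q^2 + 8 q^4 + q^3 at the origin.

E7

The Hessian of f at 0 is [[0, 0], [0, 0]] with rank 0, so corank 2. A Groebner basis of the Jacobian ideal J(f) in C{p,q} is {3*p^2 + 6*p*q + q^4 + q^3 + 3*q^2, p^3 + 9*p^2 + 18*p*q + 4*q^3 + 9*q^2, p^2*q - 5*p^2 - 10*p*q - 8*q^3/3 - 5*q^2, 2*p^2 + p*q^2 + 4*p*q + 5*q^3/3 + 2*q^2}; counting standard monomials gives mu = 7. Corank 2; j^3 = (p + q)^3 is a perfect cube, so E-series; the 4-jet and mu = 7 give E_7.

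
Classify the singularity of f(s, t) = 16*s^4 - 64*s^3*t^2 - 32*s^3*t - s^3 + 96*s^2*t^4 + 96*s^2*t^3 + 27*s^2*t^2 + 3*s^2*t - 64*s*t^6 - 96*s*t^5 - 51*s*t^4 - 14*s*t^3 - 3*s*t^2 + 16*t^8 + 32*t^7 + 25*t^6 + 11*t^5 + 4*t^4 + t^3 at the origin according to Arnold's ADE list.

E_{6}

The Hessian of f at 0 has rank 0. Corank 2; j^3 = -(s - t)^3 is a perfect cube, so E-series; the 4-jet and mu = 6 give E_6.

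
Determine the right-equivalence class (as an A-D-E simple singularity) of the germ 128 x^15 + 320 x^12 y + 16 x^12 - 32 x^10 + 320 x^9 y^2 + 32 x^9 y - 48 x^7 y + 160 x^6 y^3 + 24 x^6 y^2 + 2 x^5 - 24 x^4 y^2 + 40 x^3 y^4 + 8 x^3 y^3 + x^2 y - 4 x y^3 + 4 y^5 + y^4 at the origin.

D_{5}

The Hessian of f at 0 is [[0, 0], [0, 0]] with rank 0, so corank 2. A Groebner basis of the Jacobian ideal J(f) in C{x,y} is {x*y^2, -x*y/2 + y^3, x^2 + 2*x*y}; counting standard monomials gives mu = 5. Corank 2; j^3 = x^2*y has shape L^2 M (L != M), so D-series; mu = 5 gives D_5.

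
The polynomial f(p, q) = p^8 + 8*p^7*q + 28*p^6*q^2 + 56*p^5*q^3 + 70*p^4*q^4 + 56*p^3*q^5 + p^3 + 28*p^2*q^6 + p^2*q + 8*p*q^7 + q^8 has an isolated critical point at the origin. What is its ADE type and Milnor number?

Type D9, Milnor number mu = 9.

The Hessian of f at 0 is [[0, 0], [0, 0]] with rank 0, so corank 2. A Groebner basis of the Jacobian ideal J(f) in C{p,q} is {-p*q/8 + q^7, p*q^2, p^2 + p*q}; counting standard monomials gives mu = 9. Corank 2; j^3 = p^2*(p + q) has shape L^2 M (L != M), so D-series; mu = 9 gives D_9.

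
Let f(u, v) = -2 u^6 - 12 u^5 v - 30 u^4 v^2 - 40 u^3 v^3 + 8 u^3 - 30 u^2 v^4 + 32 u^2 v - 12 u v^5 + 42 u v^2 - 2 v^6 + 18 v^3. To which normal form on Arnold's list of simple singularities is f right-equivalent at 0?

The Hessian of f at 0 has rank 0. Corank 2; j^3 = 2*(u + v)*(2*u + 3*v)^2 has shape L^2 M (L != M), so D-series; mu = 7 gives D_7.

D_{7}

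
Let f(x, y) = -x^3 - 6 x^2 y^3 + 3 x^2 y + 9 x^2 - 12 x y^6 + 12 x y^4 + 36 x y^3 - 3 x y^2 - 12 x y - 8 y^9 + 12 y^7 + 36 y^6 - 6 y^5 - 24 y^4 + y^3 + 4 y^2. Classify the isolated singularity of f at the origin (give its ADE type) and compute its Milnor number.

Type A_2, Milnor number mu = 2.

The Hessian of f at 0 has rank 1. Corank 1: A-series; mu = 2 gives A_2.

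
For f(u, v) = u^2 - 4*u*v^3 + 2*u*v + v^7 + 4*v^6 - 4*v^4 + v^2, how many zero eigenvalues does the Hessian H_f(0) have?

1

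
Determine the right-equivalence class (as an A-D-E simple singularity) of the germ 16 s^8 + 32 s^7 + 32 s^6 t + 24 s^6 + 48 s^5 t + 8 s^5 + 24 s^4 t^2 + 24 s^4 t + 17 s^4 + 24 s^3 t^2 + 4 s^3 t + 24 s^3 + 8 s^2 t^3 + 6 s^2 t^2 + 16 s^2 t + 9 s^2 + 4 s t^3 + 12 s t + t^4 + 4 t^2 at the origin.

A_{3}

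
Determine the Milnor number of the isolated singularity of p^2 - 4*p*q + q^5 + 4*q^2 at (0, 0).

4

The Hessian of f at 0 is [[2, -4], [-4, 8]] with rank 1, so corank 1. A Groebner basis of the Jacobian ideal J(f) in C{p,q} is {q^4, p - 2*q}; counting standard monomials gives mu = 4. Corank 1: A-series; mu = 4 gives A_4.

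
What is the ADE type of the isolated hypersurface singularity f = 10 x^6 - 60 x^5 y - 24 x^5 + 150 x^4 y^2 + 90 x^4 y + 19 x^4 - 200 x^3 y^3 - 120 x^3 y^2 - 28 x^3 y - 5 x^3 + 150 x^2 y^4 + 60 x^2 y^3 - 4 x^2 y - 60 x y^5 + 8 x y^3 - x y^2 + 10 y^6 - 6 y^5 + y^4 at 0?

D_4

The Hessian of f at 0 is [[0, 0], [0, 0]] with rank 0, so corank 2. A Groebner basis of the Jacobian ideal J(f) in C{x,y} is {y^3, x^2 - y^2, x*y + 2*y^2}; counting standard monomials gives mu = 4. Corank 2; j^3 = -x*(5*x^2 + 4*x*y + y^2) splits into three distinct lines over C (the quadratic factor has nonzero discriminant), so D_4.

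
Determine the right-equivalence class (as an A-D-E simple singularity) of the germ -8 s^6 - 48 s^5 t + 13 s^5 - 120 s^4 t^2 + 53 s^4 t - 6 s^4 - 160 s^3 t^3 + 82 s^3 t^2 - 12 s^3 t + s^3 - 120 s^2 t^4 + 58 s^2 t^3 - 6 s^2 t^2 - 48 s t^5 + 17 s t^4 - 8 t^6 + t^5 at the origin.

E_{8}

The Hessian of f at 0 has rank 0. Corank 2; j^3 = s^3 is a perfect cube, so E-series; the 5-jet and mu = 8 give E_8.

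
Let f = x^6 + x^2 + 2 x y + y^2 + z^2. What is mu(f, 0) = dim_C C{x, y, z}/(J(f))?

5

The Hessian of f at 0 has rank 2. Corank 1: A-series; mu = 5 gives A_5.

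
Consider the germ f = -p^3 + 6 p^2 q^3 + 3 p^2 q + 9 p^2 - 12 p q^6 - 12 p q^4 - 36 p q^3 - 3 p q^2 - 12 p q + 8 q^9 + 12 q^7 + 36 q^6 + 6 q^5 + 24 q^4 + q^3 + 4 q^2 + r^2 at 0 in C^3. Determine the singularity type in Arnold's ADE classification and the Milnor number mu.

The Hessian of f at 0 has rank 2. Corank 1: A-series; mu = 2 gives A_2.

Type A_{2}, Milnor number mu = 2.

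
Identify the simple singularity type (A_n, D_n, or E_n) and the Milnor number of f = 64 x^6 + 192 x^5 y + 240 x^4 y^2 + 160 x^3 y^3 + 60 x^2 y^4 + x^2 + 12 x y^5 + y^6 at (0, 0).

Type A_{5}, Milnor number mu = 5.

The Hessian of f at 0 has rank 1. Corank 1: A-series; mu = 5 gives A_5.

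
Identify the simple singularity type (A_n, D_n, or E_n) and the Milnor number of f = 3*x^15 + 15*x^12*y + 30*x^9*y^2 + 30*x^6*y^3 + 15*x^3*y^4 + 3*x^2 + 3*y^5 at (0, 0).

Type A_{4}, Milnor number mu = 4.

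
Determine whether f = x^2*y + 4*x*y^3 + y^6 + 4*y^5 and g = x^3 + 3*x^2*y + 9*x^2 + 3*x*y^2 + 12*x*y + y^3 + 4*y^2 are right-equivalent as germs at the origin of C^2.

The Hessian of f at 0 has rank 0. Corank 2; j^3 = x^2*y has shape L^2 M (L != M), so D-series; mu = 7 gives D_7. The Hessian of g at 0 has rank 1. Corank 1: A-series; mu = 2 gives A_2. f is D_7 but g is A_2, hence not right-equivalent.

No.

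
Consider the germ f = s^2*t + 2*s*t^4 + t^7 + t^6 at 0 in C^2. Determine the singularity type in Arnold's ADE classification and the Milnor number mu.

The Hessian of f at 0 has rank 0. Corank 2; j^3 = s^2*t has shape L^2 M (L != M), so D-series; mu = 7 gives D_7.

Type D_{7}, Milnor number mu = 7.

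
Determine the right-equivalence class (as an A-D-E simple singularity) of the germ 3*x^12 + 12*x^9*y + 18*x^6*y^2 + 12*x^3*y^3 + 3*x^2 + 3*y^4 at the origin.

A_3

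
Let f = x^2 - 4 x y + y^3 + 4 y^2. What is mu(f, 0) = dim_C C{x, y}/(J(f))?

2

The Hessian of f at 0 has rank 1. Corank 1: A-series; mu = 2 gives A_2.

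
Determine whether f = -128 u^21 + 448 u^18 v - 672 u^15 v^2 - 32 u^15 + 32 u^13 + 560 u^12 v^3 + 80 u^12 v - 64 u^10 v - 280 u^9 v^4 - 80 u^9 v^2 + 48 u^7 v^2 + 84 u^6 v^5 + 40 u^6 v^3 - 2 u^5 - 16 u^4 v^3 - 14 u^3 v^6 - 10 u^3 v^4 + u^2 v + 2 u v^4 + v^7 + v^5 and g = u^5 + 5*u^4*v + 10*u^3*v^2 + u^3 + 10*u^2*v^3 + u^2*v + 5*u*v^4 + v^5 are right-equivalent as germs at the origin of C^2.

The Hessian of f at 0 is [[0, 0], [0, 0]] with rank 0, so corank 2. A Groebner basis of the Jacobian ideal J(f) in C{u,v} is {u*v + v^4, u*v^2, u^2 - 5*u*v}; counting standard monomials gives mu = 6. Corank 2; j^3 = u^2*v has shape L^2 M (L != M), so D-series; mu = 6 gives D_6. The Hessian of g at 0 is [[0, 0], [0, 0]] with rank 0, so corank 2. A Groebner basis of the Jacobian ideal J(g) in C{u,v} is {-u*v/5 + v^4, u*v^2, u^2 + u*v}; counting standard monomials gives mu = 6. Corank 2; j^3 = u^2*(u + v) has shape L^2 M (L != M), so D-series; mu = 6 gives D_6. Both have type D_6, hence right-equivalent.

Yes.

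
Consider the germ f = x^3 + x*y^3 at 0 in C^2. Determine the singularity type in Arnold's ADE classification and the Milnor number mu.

Type E_{7}, Milnor number mu = 7.

The Hessian of f at 0 is [[0, 0], [0, 0]] with rank 0, so corank 2. A Groebner basis of the Jacobian ideal J(f) in C{x,y} is {x^3, x*y^2, 3*x^2 + y^3}; counting standard monomials gives mu = 7. Corank 2; j^3 = x^3 is a perfect cube, so E-series; the 4-jet and mu = 7 give E_7.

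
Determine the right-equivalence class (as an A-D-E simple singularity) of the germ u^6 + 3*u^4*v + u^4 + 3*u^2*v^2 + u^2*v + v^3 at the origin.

D4

The Hessian of f at 0 has rank 0. Corank 2; j^3 = v*(u^2 + v^2) splits into three distinct lines over C (the quadratic factor has nonzero discriminant), so D_4.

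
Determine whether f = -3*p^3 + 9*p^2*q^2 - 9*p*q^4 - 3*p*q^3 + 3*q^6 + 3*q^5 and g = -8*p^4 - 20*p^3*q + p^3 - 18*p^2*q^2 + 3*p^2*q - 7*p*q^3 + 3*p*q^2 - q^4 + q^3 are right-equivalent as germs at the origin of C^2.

Yes.

The Hessian of f at 0 has rank 0. Corank 2; j^3 = -3*p^3 is a perfect cube, so E-series; the 4-jet and mu = 7 give E_7. The Hessian of g at 0 has rank 0. Corank 2; j^3 = (p + q)^3 is a perfect cube, so E-series; the 4-jet and mu = 7 give E_7. Both have type E_7, hence right-equivalent.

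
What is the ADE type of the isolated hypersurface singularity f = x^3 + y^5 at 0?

E_{8}

The Hessian of f at 0 has rank 0. Corank 2; j^3 = x^3 is a perfect cube, so E-series; the 5-jet and mu = 8 give E_8.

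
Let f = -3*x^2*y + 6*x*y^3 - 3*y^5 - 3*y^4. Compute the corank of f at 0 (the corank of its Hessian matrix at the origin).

Hessian at 0 has rank 0.

2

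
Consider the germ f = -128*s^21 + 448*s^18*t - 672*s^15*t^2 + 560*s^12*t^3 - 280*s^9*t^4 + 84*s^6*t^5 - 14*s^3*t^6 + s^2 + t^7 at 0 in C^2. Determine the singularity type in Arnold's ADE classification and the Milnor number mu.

Type A_{6}, Milnor number mu = 6.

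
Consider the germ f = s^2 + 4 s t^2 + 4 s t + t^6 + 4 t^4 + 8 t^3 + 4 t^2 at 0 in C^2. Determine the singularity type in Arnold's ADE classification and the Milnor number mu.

The Hessian of f at 0 is [[2, 4], [4, 8]] with rank 1, so corank 1. A Groebner basis of the Jacobian ideal J(f) in C{s,t} is {s^3 + 6*s^2 + 20*s*t - 8*s - 16*t, s^2*t - 2*s^2 - 6*s*t + 2*s + 4*t, s/2 + t^2 + t}; counting standard monomials gives mu = 5. Corank 1: A-series; mu = 5 gives A_5.

Type A_5, Milnor number mu = 5.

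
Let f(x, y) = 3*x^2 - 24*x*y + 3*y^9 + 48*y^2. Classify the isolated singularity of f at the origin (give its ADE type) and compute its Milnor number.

Type A_8, Milnor number mu = 8.

The Hessian of f at 0 is [[6, -24], [-24, 96]] with rank 1, so corank 1. A Groebner basis of the Jacobian ideal J(f) in C{x,y} is {y^8, x - 4*y}; counting standard monomials gives mu = 8. Corank 1: A-series; mu = 8 gives A_8.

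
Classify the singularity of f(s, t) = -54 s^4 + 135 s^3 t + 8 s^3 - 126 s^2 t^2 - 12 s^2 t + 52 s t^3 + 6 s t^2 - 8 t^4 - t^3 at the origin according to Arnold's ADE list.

E_{7}

The Hessian of f at 0 has rank 0. Corank 2; j^3 = (2*s - t)^3 is a perfect cube, so E-series; the 4-jet and mu = 7 give E_7.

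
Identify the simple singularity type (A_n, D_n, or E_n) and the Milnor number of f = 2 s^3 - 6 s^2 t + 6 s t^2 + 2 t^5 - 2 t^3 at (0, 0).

Type E8, Milnor number mu = 8.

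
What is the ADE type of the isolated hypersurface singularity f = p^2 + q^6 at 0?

The Hessian of f at 0 has rank 1. Corank 1: A-series; mu = 5 gives A_5.

A_{5}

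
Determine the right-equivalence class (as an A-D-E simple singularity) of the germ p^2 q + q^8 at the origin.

D_9

The Hessian of f at 0 has rank 0. Corank 2; j^3 = p^2*q has shape L^2 M (L != M), so D-series; mu = 9 gives D_9.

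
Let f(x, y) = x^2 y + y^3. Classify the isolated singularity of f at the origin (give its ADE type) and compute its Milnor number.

Type D4, Milnor number mu = 4.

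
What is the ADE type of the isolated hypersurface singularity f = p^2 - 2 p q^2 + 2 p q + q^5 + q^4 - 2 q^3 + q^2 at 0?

A_4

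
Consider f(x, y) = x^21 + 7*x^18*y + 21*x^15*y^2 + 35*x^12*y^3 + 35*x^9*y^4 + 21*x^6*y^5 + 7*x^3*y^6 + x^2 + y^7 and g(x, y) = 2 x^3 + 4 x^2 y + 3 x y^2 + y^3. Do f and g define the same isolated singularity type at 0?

The Hessian of f at 0 has rank 1. Corank 1: A-series; mu = 6 gives A_6. The Hessian of g at 0 has rank 0. Corank 2; j^3 = (x + y)*(2*x^2 + 2*x*y + y^2) splits into three distinct lines over C (the quadratic factor has nonzero discriminant), so D_4. f is A_6 but g is D_4, hence not right-equivalent.

No.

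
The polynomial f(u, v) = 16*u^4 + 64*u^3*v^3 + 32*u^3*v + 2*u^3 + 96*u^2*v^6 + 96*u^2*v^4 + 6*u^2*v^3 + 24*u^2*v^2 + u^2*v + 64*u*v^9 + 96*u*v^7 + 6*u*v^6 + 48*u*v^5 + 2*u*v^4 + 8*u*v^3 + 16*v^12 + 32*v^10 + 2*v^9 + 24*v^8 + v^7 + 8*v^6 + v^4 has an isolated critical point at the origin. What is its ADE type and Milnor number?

The Hessian of f at 0 is [[0, 0], [0, 0]] with rank 0, so corank 2. A Groebner basis of the Jacobian ideal J(f) in C{u,v} is {u*v^2, -u*v/8 + v^3, u^2 + u*v/2}; counting standard monomials gives mu = 5. Corank 2; j^3 = u^2*(2*u + v) has shape L^2 M (L != M), so D-series; mu = 5 gives D_5.

Type D_{5}, Milnor number mu = 5.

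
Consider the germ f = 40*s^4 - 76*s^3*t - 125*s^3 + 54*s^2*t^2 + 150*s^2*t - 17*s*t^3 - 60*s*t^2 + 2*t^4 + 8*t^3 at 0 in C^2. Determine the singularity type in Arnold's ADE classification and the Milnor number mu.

The Hessian of f at 0 has rank 0. Corank 2; j^3 = -(5*s - 2*t)^3 is a perfect cube, so E-series; the 4-jet and mu = 7 give E_7.

Type E7, Milnor number mu = 7.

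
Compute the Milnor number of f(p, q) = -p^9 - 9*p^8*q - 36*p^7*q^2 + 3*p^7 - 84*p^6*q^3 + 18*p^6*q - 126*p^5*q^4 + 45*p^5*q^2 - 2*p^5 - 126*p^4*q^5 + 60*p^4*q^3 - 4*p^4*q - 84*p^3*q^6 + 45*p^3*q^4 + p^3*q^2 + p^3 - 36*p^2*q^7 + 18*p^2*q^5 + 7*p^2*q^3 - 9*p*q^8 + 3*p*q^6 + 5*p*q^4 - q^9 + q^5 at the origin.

8

The Hessian of f at 0 is [[0, 0], [0, 0]] with rank 0, so corank 2. A Groebner basis of the Jacobian ideal J(f) in C{p,q} is {-p^2/2 + p*q^3, 2*p^2 + q^4, p^3, p^2*q}; counting standard monomials gives mu = 8. Corank 2; j^3 = p^3 is a perfect cube, so E-series; the 5-jet and mu = 8 give E_8.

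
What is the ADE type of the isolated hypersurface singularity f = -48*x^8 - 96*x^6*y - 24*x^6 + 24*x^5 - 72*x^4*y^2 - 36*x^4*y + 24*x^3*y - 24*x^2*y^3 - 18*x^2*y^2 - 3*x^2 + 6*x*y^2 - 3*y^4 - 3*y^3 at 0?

A2

The Hessian of f at 0 is [[-6, 0], [0, 0]] with rank 1, so corank 1. A Groebner basis of the Jacobian ideal J(f) in C{x,y} is {y^2, x}; counting standard monomials gives mu = 2. Corank 1: A-series; mu = 2 gives A_2.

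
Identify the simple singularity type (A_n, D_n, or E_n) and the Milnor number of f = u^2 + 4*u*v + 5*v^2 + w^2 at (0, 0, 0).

Type A1, Milnor number mu = 1.

The Hessian of f at 0 has rank 3. Corank 0: nondegenerate Morse point, so A_1.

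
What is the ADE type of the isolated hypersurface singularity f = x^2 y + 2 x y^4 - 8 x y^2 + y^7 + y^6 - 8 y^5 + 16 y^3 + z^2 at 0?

D_{7}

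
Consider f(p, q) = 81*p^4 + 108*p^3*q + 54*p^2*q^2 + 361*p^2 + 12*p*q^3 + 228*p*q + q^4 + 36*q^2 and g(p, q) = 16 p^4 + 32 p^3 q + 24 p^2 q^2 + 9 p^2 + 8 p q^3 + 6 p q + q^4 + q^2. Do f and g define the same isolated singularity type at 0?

The Hessian of f at 0 has rank 1. Corank 1: A-series; mu = 3 gives A_3. The Hessian of g at 0 has rank 1. Corank 1: A-series; mu = 3 gives A_3. Both have type A_3, hence right-equivalent.

Yes.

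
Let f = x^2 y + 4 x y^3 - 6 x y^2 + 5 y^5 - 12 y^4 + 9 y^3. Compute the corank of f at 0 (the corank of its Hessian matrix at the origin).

Hessian at 0 has rank 0.

2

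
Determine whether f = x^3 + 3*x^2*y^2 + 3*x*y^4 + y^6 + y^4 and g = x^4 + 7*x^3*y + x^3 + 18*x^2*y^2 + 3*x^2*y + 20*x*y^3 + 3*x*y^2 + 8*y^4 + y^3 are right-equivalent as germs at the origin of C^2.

The Hessian of f at 0 is [[0, 0], [0, 0]] with rank 0, so corank 2. A Groebner basis of the Jacobian ideal J(f) in C{x,y} is {x^3, x^2*y, x^2/2 + x*y^2, y^3}; counting standard monomials gives mu = 6. Corank 2; j^3 = x^3 is a perfect cube, so E-series; the 4-jet and mu = 6 give E_6. The Hessian of g at 0 is [[0, 0], [0, 0]] with rank 0, so corank 2. A Groebner basis of the Jacobian ideal J(g) in C{x,y} is {3*x^2 + 6*x*y + y^4 + y^3 + 3*y^2, x^3 + 9*x^2 + 18*x*y + 4*y^3 + 9*y^2, x^2*y - 5*x^2 - 10*x*y - 8*y^3/3 - 5*y^2, 2*x^2 + x*y^2 + 4*x*y + 5*y^3/3 + 2*y^2}; counting standard monomials gives mu = 7. Corank 2; j^3 = (x + y)^3 is a perfect cube, so E-series; the 4-jet and mu = 7 give E_7. f is E_6 but g is E_7, hence not right-equivalent.

No.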